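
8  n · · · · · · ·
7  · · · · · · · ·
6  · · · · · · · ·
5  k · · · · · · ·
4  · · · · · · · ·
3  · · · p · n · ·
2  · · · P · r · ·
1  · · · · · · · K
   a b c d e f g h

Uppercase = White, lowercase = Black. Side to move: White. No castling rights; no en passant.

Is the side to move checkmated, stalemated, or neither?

White to move; white king on h1.
In check: no.
King squares — g1: attacked by Nf3; g2: attacked by Rf2; h2: attacked by Rf2.
Legal moves for White: none.
Not in check and no legal moves → stalemate.

stalemate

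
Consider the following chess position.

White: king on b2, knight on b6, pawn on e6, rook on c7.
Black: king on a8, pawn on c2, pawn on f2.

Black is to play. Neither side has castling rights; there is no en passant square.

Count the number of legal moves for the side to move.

Black to move; king on a8.
In check: yes, from the white knight on b6.
Legal moves: Kb8.
Count: 1.

1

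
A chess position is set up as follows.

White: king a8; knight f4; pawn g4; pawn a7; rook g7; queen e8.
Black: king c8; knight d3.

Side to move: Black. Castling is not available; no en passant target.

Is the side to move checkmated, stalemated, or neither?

checkmate

Black to move; black king on c8.
In check: yes, from the white queen on e8.
King squares — b7: attacked by Rg7; c7: attacked by Rg7; d7: attacked by Rg7; b8: attacked by Pa7; d8: attacked by Qe8.
Legal moves for Black: none.
In check with no legal moves → checkmate.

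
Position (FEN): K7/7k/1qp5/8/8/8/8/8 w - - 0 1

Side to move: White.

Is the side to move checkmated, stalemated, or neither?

stalemate

White to move; white king on a8.
In check: no.
King squares — a7: attacked by Qb6; b7: attacked by Qb6; b8: attacked by Qb6.
Legal moves for White: none.
Not in check and no legal moves → stalemate.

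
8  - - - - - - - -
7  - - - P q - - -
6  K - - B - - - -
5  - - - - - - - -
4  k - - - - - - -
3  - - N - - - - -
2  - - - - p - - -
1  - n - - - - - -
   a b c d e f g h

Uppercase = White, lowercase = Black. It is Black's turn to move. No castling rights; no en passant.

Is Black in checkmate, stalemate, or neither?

neither

Black to move; black king on a4.
In check: yes, from the white knight on c3.
King squares — a3: attacked by Bd6; b3: available; b4: attacked by Bd6; a5: attacked by Ka6; b5: attacked by Nc3.
Legal moves for Black: Kb3, Nxc3.
Black is in check but has 2 legal moves → neither.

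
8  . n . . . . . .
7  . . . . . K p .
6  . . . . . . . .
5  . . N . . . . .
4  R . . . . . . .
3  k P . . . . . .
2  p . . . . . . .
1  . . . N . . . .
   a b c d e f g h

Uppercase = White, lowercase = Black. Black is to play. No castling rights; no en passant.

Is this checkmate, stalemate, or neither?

checkmate

Black to move; black king on a3.
In check: yes, from the white rook on a4.
King squares — a2: own pawn; b2: attacked by Nd1; b3: attacked by Nc5; a4: attacked by Pb3; b4: attacked by Ra4.
Legal moves for Black: none.
In check with no legal moves → checkmate.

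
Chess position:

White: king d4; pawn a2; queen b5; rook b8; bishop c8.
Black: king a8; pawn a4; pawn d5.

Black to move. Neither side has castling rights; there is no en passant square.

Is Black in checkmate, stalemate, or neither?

Black to move; black king on a8.
In check: yes, from the white rook on b8.
King squares — a7: available; b7: attacked by Qb5; b8: attacked by Qb5.
Legal moves for Black: Ka7.
Black is in check but has 1 legal move → neither.

neither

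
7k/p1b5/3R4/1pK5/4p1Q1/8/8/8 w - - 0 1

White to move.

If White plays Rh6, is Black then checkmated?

yes

After Rh6: black king on h8; in check: yes, from the white rook on h6.
King squares — g7: attacked by Qg4; h7: attacked by Rh6; g8: attacked by Qg4.
Black has no legal moves → checkmate.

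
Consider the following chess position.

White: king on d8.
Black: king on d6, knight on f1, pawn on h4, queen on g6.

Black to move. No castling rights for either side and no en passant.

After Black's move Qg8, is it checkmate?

yes

After Qg8: white king on d8; in check: yes, from the black queen on g8.
King squares — c7: attacked by Kd6; d7: attacked by Kd6; e7: attacked by Kd6; c8: attacked by Qg8; e8: attacked by Qg8.
White has no legal moves → checkmate.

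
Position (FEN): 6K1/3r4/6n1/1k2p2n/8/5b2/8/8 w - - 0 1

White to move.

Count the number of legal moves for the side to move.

0

White to move; king on g8.
In check: no.
Legal moves: none.
Count: 0.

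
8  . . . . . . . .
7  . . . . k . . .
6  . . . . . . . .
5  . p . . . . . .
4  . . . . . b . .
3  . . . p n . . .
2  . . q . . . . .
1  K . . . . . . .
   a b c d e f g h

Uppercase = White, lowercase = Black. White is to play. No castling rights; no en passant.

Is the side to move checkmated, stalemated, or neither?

stalemate

White to move; white king on a1.
In check: no.
King squares — b1: attacked by Qc2; a2: attacked by Qc2; b2: attacked by Qc2.
Legal moves for White: none.
Not in check and no legal moves → stalemate.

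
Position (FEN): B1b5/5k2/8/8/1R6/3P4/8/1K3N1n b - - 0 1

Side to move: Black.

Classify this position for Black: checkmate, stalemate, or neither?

Black to move; black king on f7.
In check: no.
Legal moves for Black: Bd7, Bb7, Be6, Ba6, Bf5, Bg4, Bh3, Kg8, Kf8, Ke8, Kg7, Ke7, Kg6, Kf6, Ke6, Ng3, Nf2.
Black has 17 legal moves and is not in check → neither.

neither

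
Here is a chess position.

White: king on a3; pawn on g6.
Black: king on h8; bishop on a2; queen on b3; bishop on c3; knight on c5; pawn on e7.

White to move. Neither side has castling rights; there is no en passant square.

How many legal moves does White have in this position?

0

White to move; king on a3.
In check: yes, from the black queen on b3.
Legal moves: none.
Count: 0.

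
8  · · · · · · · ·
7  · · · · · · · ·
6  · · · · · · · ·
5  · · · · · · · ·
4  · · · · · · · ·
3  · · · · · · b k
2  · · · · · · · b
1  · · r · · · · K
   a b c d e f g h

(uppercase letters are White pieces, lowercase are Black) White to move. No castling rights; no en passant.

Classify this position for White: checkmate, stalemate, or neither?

checkmate

White to move; white king on h1.
In check: yes, from the black rook on c1.
King squares — g1: attacked by Rc1; g2: attacked by Kh3; h2: attacked by Bg3.
Legal moves for White: none.
In check with no legal moves → checkmate.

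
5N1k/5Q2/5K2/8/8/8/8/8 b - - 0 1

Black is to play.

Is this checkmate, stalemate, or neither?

stalemate

Black to move; black king on h8.
In check: no.
King squares — g7: attacked by Kf6; h7: attacked by Qf7; g8: attacked by Qf7.
Legal moves for Black: none.
Not in check and no legal moves → stalemate.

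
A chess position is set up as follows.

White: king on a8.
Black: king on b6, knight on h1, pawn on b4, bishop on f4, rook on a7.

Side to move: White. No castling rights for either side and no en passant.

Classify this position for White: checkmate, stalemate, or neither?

White to move; white king on a8.
In check: yes, from the black rook on a7.
King squares — a7: attacked by Kb6; b7: attacked by Kb6; b8: attacked by Bf4.
Legal moves for White: none.
In check with no legal moves → checkmate.

checkmate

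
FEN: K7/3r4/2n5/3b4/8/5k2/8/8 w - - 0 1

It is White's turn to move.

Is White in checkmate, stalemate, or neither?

White to move; white king on a8.
In check: no.
King squares — a7: attacked by Nc6; b7: attacked by Rd7; b8: attacked by Nc6.
Legal moves for White: none.
Not in check and no legal moves → stalemate.

stalemate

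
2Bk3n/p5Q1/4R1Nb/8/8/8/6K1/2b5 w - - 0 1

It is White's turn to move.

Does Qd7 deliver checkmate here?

yes

After Qd7: black king on d8; in check: yes, from the white queen on d7.
King squares — c7: attacked by Qd7; d7: attacked by Bc8; e7: attacked by Re6; c8: attacked by Qd7; e8: attacked by Re6.
Black has no legal moves → checkmate.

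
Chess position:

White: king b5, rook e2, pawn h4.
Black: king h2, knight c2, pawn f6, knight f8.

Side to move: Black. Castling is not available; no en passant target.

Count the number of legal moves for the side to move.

4

Black to move; king on h2.
In check: yes, from the white rook on e2.
Legal moves: Kh3, Kg3, Kh1, Kg1.
Count: 4.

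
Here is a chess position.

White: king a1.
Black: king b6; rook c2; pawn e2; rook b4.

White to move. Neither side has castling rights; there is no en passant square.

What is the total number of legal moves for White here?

0

White to move; king on a1.
In check: no.
Legal moves: none.
Count: 0.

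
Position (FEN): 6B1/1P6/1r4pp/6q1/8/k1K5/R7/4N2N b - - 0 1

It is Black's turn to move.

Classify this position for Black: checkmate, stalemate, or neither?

Black to move; black king on a3.
In check: yes, from the white rook on a2.
King squares — a2: attacked by Bg8; b2: attacked by Ra2; b3: attacked by Kc3; a4: attacked by Ra2; b4: attacked by Kc3.
Legal moves for Black: none.
In check with no legal moves → checkmate.

checkmate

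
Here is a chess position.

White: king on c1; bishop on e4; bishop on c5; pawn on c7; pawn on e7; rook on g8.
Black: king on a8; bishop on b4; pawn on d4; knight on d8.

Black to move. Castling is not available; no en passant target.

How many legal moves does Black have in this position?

0

Black to move; king on a8.
In check: yes, from the white bishop on e4.
Legal moves: none.
Count: 0.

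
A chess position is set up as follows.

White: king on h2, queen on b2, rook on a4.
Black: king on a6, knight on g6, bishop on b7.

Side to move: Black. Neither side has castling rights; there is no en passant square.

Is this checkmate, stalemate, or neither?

Black to move; black king on a6.
In check: yes, from the white rook on a4.
King squares — a5: attacked by Ra4; b5: attacked by Qb2; b6: attacked by Qb2; a7: attacked by Ra4; b7: own bishop.
Legal moves for Black: none.
In check with no legal moves → checkmate.

checkmate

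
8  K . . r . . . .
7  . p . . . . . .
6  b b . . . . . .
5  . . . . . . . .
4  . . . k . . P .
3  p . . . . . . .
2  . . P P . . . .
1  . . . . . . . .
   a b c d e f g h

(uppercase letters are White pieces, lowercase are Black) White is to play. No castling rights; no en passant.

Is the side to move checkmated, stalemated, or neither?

checkmate

White to move; white king on a8.
In check: yes, from the black rook on d8.
King squares — a7: attacked by Bb6; b7: attacked by Ba6; b8: attacked by Rd8.
Legal moves for White: none.
In check with no legal moves → checkmate.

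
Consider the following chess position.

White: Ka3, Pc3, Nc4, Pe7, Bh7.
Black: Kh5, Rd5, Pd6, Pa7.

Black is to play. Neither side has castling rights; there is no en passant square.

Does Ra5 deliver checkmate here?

After Ra5: white king on a3; in check: yes, from the black rook on a5.
White has 4 legal replies: Kb4, Kb3, Kb2, Nxa5.
In check but a legal move exists → not checkmate.

no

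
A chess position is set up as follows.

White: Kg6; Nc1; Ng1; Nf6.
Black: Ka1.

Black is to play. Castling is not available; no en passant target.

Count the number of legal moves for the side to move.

2

Black to move; king on a1.
In check: no.
Legal moves: Kb2, Kb1.
Count: 2.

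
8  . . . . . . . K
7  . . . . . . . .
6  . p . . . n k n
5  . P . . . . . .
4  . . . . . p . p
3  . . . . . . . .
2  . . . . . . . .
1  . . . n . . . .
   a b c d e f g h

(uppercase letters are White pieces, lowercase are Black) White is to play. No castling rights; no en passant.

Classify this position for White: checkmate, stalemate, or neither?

stalemate

White to move; white king on h8.
In check: no.
King squares — g7: attacked by Kg6; h7: attacked by Nf6; g8: attacked by Nf6.
Legal moves for White: none.
Not in check and no legal moves → stalemate.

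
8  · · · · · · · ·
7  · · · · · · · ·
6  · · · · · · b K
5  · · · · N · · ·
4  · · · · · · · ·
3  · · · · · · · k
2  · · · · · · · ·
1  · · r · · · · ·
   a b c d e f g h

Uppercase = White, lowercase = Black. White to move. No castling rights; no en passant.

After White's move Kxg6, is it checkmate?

no

After Kxg6: black king on h3; in check: no.
Black is not in check, so this cannot be checkmate.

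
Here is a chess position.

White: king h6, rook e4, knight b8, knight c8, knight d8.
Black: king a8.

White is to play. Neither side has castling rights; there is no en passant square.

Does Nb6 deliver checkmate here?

no

After Nb6: black king on a8; in check: yes, from the white knight on b6.
Black has 2 legal replies: Kxb8, Ka7.
In check but a legal move exists → not checkmate.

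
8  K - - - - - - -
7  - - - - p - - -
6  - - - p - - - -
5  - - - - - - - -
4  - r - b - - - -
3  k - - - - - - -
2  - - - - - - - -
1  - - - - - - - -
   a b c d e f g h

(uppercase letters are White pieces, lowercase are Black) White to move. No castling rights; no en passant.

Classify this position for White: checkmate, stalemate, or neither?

White to move; white king on a8.
In check: no.
King squares — a7: attacked by Bd4; b7: attacked by Rb4; b8: attacked by Rb4.
Legal moves for White: none.
Not in check and no legal moves → stalemate.

stalemate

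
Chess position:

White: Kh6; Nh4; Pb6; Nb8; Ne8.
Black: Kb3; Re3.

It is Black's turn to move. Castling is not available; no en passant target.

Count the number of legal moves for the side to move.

20

Black to move; king on b3.
In check: no.
Legal moves: Rxe8, Re7, Re6+, Re5, Re4, Rh3, Rg3, Rf3, Rd3, Rc3, Re2, Re1, Kc4, Kb4, Ka4, Kc3, Ka3, Kc2, Kb2, Ka2.
Count: 20.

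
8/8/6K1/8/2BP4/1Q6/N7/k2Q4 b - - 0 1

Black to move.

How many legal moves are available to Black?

Black to move; king on a1.
In check: yes, from the white queen on d1.
Legal moves: none.
Count: 0.

0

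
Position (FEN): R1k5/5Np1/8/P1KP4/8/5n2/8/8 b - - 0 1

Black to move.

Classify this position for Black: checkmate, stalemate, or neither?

neither

Black to move; black king on c8.
In check: yes, from the white rook on a8.
King squares — b7: available; c7: available; d7: available; b8: attacked by Ra8; d8: attacked by Nf7.
Legal moves for Black: Kd7, Kc7, Kb7.
Black is in check but has 3 legal moves → neither.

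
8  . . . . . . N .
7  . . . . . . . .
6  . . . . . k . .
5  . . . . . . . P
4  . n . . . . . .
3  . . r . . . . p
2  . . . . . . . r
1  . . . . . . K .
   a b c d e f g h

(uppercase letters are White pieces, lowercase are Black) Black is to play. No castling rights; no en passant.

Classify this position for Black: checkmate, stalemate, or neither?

neither

Black to move; black king on f6.
In check: yes, from the white knight on g8.
Legal moves for Black: Kg7, Kf7, Ke6, Kg5, Kf5, Ke5.
Black is in check but has 6 legal moves → neither.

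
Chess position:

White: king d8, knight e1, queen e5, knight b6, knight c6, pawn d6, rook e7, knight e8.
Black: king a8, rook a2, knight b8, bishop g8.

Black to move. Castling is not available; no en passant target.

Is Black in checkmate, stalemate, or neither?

checkmate

Black to move; black king on a8.
In check: yes, from the white knight on b6.
King squares — a7: attacked by Nc6; b7: attacked by Re7; b8: own knight.
Legal moves for Black: none.
In check with no legal moves → checkmate.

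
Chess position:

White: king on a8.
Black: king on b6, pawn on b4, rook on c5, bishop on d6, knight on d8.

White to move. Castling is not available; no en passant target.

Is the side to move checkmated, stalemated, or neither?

White to move; white king on a8.
In check: no.
King squares — a7: attacked by Kb6; b7: attacked by Kb6; b8: attacked by Bd6.
Legal moves for White: none.
Not in check and no legal moves → stalemate.

stalemate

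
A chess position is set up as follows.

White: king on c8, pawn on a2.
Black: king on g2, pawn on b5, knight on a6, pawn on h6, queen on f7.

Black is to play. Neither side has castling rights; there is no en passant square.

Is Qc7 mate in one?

After Qc7: white king on c8; in check: yes, from the black queen on c7.
King squares — b7: attacked by Qc7; c7: attacked by Na6; d7: attacked by Qc7; b8: attacked by Na6; d8: attacked by Qc7.
White has no legal moves → checkmate.

yes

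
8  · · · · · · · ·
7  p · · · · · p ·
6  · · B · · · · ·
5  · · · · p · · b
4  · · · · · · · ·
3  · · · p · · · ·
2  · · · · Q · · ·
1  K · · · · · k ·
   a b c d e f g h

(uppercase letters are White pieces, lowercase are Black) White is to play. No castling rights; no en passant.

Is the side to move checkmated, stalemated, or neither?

White to move; white king on a1.
In check: no.
Legal moves for White include: Be8, Ba8, Bd7, Bb7, Bd5, Bb5, Be4, Ba4, Bf3, Bg2, Bh1, Qxh5, Qxe5, Qg4+, Qe4, Qf3, Qe3+, Qxd3, ... (list truncated; more exist).
White has legal moves and is not in check → neither.

neither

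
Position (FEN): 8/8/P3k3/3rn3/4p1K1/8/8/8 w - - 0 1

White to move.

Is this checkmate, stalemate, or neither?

neither

White to move; white king on g4.
In check: yes, from the black knight on e5.
King squares — f3: attacked by Pe4; g3: available; h3: available; f4: available; h4: available; f5: attacked by Ke6; g5: available; h5: available.
Legal moves for White: Kh5, Kg5, Kh4, Kf4, Kh3, Kg3.
White is in check but has 6 legal moves → neither.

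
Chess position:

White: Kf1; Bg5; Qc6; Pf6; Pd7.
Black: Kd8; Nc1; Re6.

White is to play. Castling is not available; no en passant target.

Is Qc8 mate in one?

After Qc8: black king on d8; in check: yes, from the white queen on c8.
King squares — c7: attacked by Qc8; d7: attacked by Qc8; e7: attacked by Pf6; c8: attacked by Pd7; e8: attacked by Pd7.
Black has no legal moves → checkmate.

yes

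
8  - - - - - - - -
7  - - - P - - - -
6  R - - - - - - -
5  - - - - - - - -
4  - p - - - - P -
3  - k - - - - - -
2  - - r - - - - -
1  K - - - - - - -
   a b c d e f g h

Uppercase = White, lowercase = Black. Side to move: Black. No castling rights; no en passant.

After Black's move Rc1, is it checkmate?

After Rc1: white king on a1; in check: yes, from the black rook on c1.
King squares — b1: attacked by Rc1; a2: attacked by Kb3; b2: attacked by Kb3.
White has no legal moves → checkmate.

yes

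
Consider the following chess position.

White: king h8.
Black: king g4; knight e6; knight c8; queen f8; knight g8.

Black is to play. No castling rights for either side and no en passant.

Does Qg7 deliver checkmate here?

yes

After Qg7: white king on h8; in check: yes, from the black queen on g7.
King squares — g7: attacked by Ne6; h7: attacked by Qg7; g8: attacked by Qg7.
White has no legal moves → checkmate.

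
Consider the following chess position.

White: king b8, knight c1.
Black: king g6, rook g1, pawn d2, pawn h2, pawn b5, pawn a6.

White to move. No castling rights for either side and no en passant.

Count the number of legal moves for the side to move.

9

White to move; king on b8.
In check: no.
Legal moves: Kc8, Ka8, Kc7, Kb7, Ka7, Nd3, Nb3, Ne2, Na2.
Count: 9.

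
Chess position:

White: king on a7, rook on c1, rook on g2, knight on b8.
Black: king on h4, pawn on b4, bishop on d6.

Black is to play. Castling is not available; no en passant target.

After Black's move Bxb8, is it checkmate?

After Bxb8: white king on a7; in check: yes, from the black bishop on b8.
White has 5 legal replies: Kxb8, Ka8, Kb7, Kb6, Ka6.
In check but a legal move exists → not checkmate.

no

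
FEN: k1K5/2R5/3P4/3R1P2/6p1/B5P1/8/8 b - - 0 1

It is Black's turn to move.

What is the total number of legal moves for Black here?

0

Black to move; king on a8.
In check: no.
Legal moves: none.
Count: 0.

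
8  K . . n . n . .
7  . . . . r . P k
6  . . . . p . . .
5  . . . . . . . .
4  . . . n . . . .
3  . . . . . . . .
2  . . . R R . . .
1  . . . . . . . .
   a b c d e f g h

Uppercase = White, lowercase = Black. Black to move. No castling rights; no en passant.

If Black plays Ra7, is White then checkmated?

no

After Ra7: white king on a8; in check: yes, from the black rook on a7.
White has 2 legal replies: Kb8, Kxa7.
In check but a legal move exists → not checkmate.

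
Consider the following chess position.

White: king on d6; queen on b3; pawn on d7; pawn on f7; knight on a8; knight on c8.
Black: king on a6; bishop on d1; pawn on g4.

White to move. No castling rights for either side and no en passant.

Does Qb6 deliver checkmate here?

After Qb6: black king on a6; in check: yes, from the white queen on b6.
King squares — a5: attacked by Qb6; b5: attacked by Qb6; b6: attacked by Na8; a7: attacked by Qb6; b7: attacked by Qb6.
Black has no legal moves → checkmate.

yes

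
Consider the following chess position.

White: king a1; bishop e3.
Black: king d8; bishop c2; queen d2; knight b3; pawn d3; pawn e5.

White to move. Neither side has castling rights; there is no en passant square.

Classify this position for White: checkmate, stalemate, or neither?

neither

White to move; white king on a1.
In check: yes, from the black knight on b3.
Legal moves for White: Kb2, Ka2.
White is in check but has 2 legal moves → neither.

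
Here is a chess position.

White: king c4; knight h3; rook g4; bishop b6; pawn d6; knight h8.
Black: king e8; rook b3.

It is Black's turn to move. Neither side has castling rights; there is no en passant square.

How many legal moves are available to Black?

Black to move; king on e8.
In check: no.
Legal moves: Kf8, Kd7, Rxb6, Rb5, Rb4+, Rxh3, Rg3, Rf3, Re3, Rd3, Rc3+, Ra3, Rb2, Rb1.
Count: 14.

14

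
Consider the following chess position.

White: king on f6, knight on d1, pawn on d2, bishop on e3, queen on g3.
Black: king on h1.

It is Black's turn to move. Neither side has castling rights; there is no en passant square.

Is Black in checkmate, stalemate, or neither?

stalemate

Black to move; black king on h1.
In check: no.
King squares — g1: attacked by Be3; g2: attacked by Qg3; h2: attacked by Qg3.
Legal moves for Black: none.
Not in check and no legal moves → stalemate.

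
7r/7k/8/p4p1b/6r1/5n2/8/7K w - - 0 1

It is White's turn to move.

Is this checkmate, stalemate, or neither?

stalemate

White to move; white king on h1.
In check: no.
King squares — g1: attacked by Nf3; g2: attacked by Rg4; h2: attacked by Nf3.
Legal moves for White: none.
Not in check and no legal moves → stalemate.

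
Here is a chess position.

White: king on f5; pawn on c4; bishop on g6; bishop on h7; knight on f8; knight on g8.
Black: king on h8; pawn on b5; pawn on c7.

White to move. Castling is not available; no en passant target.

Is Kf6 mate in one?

no

After Kf6: black king on h8; in check: no.
Black is not in check, so this cannot be checkmate.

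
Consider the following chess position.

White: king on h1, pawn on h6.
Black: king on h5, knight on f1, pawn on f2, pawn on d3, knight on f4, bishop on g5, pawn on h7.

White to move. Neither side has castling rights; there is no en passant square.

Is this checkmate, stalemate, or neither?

White to move; white king on h1.
In check: no.
King squares — g1: attacked by Pf2; g2: attacked by Nf4; h2: attacked by Nf1.
Legal moves for White: none.
Not in check and no legal moves → stalemate.

stalemate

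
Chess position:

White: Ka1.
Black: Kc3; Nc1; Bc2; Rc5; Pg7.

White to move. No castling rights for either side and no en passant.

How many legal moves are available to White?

0

White to move; king on a1.
In check: no.
Legal moves: none.
Count: 0.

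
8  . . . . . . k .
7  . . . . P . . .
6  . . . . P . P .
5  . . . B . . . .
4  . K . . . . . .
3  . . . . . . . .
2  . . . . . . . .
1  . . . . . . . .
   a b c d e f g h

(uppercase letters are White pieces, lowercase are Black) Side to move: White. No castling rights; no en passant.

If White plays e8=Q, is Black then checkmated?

After e8=Q: black king on g8; in check: yes, from the white queen on e8.
Black has 1 legal reply: Kg7.
In check but a legal move exists → not checkmate.

no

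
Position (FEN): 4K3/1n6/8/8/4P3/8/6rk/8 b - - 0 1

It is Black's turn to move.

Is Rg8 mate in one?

no

After Rg8: white king on e8; in check: yes, from the black rook on g8.
White has 3 legal replies: Kf7, Ke7, Kd7.
In check but a legal move exists → not checkmate.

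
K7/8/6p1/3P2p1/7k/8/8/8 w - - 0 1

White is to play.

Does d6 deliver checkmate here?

After d6: black king on h4; in check: no.
Black is not in check, so this cannot be checkmate.

no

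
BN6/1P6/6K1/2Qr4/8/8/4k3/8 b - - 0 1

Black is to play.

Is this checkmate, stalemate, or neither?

Black to move; black king on e2.
In check: no.
Legal moves for Black: Rd8, Rd7, Rd6+, Rh5, Rg5+, Rf5, Re5, Rxc5, Rd4, Rd3, Rd2, Rd1, Kf3, Kd3, Kd2, Kf1, Ke1, Kd1.
Black has 18 legal moves and is not in check → neither.

neither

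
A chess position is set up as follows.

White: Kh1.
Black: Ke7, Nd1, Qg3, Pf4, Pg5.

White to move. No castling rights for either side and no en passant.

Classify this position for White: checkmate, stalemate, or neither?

White to move; white king on h1.
In check: no.
King squares — g1: attacked by Qg3; g2: attacked by Qg3; h2: attacked by Qg3.
Legal moves for White: none.
Not in check and no legal moves → stalemate.

stalemate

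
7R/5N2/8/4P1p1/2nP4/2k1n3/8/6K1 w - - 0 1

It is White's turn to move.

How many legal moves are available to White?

White to move; king on g1.
In check: no.
Legal moves: Rg8, Rf8, Re8, Rd8, Rc8, Rb8, Ra8, Rh7, Rh6, Rh5, Rh4, Rh3, Rh2, Rh1, Nd8, Nh6, Nd6, Nxg5, Kh2, Kf2, Kh1, e6, d5.
Count: 23.

23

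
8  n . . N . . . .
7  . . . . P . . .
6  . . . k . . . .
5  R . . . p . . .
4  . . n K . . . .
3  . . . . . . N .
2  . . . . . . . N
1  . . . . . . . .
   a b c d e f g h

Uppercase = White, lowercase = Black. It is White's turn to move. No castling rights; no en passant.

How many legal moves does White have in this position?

5

White to move; king on d4.
In check: yes, from the black pawn on e5.
Legal moves: Ke4, Kxc4, Kd3, Kc3, Rxe5.
Count: 5.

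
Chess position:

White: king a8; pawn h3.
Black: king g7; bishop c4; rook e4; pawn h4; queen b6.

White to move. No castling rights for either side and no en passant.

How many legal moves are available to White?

0

White to move; king on a8.
In check: no.
Legal moves: none.
Count: 0.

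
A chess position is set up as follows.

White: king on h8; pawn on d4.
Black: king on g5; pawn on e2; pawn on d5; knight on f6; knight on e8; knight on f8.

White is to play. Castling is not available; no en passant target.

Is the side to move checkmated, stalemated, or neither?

White to move; white king on h8.
In check: no.
King squares — g7: attacked by Ne8; h7: attacked by Nf6; g8: attacked by Nf6.
Legal moves for White: none.
Not in check and no legal moves → stalemate.

stalemate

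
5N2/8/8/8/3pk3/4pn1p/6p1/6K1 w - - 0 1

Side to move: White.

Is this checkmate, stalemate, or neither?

White to move; white king on g1.
In check: yes, from the black knight on f3.
King squares — f1: attacked by Pg2; h1: attacked by Pg2; f2: attacked by Pe3; g2: attacked by Ph3; h2: attacked by Nf3.
Legal moves for White: none.
In check with no legal moves → checkmate.

checkmate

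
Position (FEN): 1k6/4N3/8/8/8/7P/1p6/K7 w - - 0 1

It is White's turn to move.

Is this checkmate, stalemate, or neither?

White to move; white king on a1.
In check: yes, from the black pawn on b2.
King squares — b1: available; a2: available; b2: available.
Legal moves for White: Kxb2, Ka2, Kb1.
White is in check but has 3 legal moves → neither.

neither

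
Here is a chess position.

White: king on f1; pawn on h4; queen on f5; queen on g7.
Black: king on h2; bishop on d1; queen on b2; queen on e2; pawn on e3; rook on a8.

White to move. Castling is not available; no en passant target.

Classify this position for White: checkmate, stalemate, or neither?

White to move; white king on f1.
In check: yes, from the black queen on e2.
King squares — e1: attacked by Qe2; g1: attacked by Kh2; e2: attacked by Bd1; f2: attacked by Qe2; g2: attacked by Qe2.
Legal moves for White: none.
In check with no legal moves → checkmate.

checkmate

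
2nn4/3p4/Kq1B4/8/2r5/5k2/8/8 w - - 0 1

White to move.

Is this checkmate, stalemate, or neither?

White to move; white king on a6.
In check: yes, from the black queen on b6.
King squares — a5: attacked by Qb6; b5: attacked by Qb6; b6: attacked by Nc8; a7: attacked by Qb6; b7: attacked by Qb6.
Legal moves for White: none.
In check with no legal moves → checkmate.

checkmate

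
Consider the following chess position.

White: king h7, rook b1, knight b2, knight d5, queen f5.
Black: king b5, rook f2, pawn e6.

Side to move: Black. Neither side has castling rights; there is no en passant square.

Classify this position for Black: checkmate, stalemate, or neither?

Black to move; black king on b5.
In check: no.
Legal moves for Black: Kc6, Ka6, Kc5, Ka5, Rxf5, Rf4, Rf3, Rh2+, Rg2, Re2, Rd2, Rc2, Rxb2, Rf1, exf5, exd5, e5.
Black has 17 legal moves and is not in check → neither.

neither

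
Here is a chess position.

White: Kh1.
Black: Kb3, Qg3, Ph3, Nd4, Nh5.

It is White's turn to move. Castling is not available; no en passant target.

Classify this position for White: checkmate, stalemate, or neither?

stalemate

White to move; white king on h1.
In check: no.
King squares — g1: attacked by Qg3; g2: attacked by Qg3; h2: attacked by Qg3.
Legal moves for White: none.
Not in check and no legal moves → stalemate.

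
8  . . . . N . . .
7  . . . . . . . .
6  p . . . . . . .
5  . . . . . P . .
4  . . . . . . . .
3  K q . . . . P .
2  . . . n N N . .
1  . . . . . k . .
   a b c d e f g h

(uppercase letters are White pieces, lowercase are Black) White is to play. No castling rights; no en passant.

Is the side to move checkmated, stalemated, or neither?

checkmate

White to move; white king on a3.
In check: yes, from the black queen on b3.
King squares — a2: attacked by Qb3; b2: attacked by Qb3; b3: attacked by Nd2; a4: attacked by Qb3; b4: attacked by Qb3.
Legal moves for White: none.
In check with no legal moves → checkmate.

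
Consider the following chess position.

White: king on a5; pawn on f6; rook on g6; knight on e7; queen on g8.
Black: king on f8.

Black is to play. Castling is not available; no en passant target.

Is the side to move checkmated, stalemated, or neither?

checkmate

Black to move; black king on f8.
In check: yes, from the white queen on g8.
King squares — e7: attacked by Pf6; f7: attacked by Qg8; g7: attacked by Pf6; e8: attacked by Qg8; g8: attacked by Rg6.
Legal moves for Black: none.
In check with no legal moves → checkmate.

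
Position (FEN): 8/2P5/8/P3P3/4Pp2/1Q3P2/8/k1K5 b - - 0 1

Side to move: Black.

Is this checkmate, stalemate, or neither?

stalemate

Black to move; black king on a1.
In check: no.
King squares — b1: attacked by Kc1; a2: attacked by Qb3; b2: attacked by Kc1.
Legal moves for Black: none.
Not in check and no legal moves → stalemate.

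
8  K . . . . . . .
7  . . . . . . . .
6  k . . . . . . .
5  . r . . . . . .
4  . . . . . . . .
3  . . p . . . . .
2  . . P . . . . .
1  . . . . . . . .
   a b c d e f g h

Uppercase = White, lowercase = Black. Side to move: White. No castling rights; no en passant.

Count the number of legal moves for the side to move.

0

White to move; king on a8.
In check: no.
Legal moves: none.
Count: 0.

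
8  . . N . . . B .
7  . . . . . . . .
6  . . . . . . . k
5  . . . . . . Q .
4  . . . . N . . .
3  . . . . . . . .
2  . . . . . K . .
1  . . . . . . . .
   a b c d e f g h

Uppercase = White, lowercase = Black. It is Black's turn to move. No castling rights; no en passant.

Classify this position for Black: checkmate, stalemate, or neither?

checkmate

Black to move; black king on h6.
In check: yes, from the white queen on g5.
King squares — g5: attacked by Ne4; h5: attacked by Qg5; g6: attacked by Qg5; g7: attacked by Qg5; h7: attacked by Bg8.
Legal moves for Black: none.
In check with no legal moves → checkmate.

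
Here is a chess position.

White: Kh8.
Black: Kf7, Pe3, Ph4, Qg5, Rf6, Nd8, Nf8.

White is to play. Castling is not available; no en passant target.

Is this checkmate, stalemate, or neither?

White to move; white king on h8.
In check: no.
King squares — g7: attacked by Qg5; h7: attacked by Nf8; g8: attacked by Qg5.
Legal moves for White: none.
Not in check and no legal moves → stalemate.

stalemate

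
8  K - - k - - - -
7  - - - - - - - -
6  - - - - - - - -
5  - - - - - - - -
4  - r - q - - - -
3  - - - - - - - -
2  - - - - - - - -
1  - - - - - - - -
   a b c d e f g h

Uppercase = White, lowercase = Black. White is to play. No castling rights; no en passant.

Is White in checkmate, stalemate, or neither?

White to move; white king on a8.
In check: no.
King squares — a7: attacked by Qd4; b7: attacked by Rb4; b8: attacked by Rb4.
Legal moves for White: none.
Not in check and no legal moves → stalemate.

stalemate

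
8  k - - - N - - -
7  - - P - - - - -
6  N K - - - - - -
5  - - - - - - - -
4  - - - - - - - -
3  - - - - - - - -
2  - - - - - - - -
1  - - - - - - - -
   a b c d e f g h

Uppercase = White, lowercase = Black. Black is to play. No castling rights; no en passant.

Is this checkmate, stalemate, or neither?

Black to move; black king on a8.
In check: no.
King squares — a7: attacked by Kb6; b7: attacked by Kb6; b8: attacked by Na6.
Legal moves for Black: none.
Not in check and no legal moves → stalemate.

stalemate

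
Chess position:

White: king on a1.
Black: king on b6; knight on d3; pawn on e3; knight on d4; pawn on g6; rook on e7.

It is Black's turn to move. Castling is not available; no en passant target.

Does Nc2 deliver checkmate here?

no

After Nc2: white king on a1; in check: yes, from the black knight on c2.
White has 2 legal replies: Ka2, Kb1.
In check but a legal move exists → not checkmate.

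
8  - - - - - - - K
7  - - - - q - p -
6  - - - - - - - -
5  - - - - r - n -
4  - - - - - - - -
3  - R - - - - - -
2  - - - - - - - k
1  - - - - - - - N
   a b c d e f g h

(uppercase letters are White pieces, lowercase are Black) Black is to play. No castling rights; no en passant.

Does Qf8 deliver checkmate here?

After Qf8: white king on h8; in check: yes, from the black queen on f8.
King squares — g7: attacked by Qf8; h7: attacked by Ng5; g8: attacked by Qf8.
White has no legal moves → checkmate.

yes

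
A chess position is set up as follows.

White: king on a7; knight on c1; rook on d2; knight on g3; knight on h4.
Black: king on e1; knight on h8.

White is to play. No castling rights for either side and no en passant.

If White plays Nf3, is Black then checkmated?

yes

After Nf3: black king on e1; in check: yes, from the white knight on f3.
King squares — d1: attacked by Rd2; f1: attacked by Ng3; d2: attacked by Nf3; e2: attacked by Nc1; f2: attacked by Rd2.
Black has no legal moves → checkmate.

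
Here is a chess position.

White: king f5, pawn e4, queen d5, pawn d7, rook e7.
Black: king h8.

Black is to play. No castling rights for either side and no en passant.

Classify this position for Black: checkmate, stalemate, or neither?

stalemate

Black to move; black king on h8.
In check: no.
King squares — g7: attacked by Re7; h7: attacked by Re7; g8: attacked by Qd5.
Legal moves for Black: none.
Not in check and no legal moves → stalemate.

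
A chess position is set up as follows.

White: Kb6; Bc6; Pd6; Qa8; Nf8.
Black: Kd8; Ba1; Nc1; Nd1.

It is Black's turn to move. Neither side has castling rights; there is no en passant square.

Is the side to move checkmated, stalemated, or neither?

Black to move; black king on d8.
In check: yes, from the white queen on a8.
King squares — c7: attacked by Kb6; d7: attacked by Bc6; e7: attacked by Pd6; c8: attacked by Qa8; e8: attacked by Bc6.
Legal moves for Black: none.
In check with no legal moves → checkmate.

checkmate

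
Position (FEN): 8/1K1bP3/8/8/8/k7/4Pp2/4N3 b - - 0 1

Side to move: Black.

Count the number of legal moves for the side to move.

22

Black to move; king on a3.
In check: no.
Legal moves: Be8, Bc8+, Be6, Bc6+, Bf5, Bb5, Bg4, Ba4, Bh3, Kb4, Ka4, Kb3, Kb2, Ka2, fxe1=Q, fxe1=R, fxe1=B, fxe1=N, f1=Q, f1=R, f1=B, f1=N.
Count: 22.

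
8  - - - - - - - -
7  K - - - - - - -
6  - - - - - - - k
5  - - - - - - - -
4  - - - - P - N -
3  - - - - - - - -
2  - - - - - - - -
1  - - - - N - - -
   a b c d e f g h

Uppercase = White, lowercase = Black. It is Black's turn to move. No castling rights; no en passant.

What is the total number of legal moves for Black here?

Black to move; king on h6.
In check: yes, from the white knight on g4.
Legal moves: Kh7, Kg7, Kg6, Kh5, Kg5.
Count: 5.

5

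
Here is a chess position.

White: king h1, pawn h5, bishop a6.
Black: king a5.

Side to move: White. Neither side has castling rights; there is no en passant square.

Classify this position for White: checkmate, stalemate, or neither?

White to move; white king on h1.
In check: no.
Legal moves for White: Bc8, Bb7, Bb5, Bc4, Bd3, Be2, Bf1, Kh2, Kg2, Kg1, h6.
White has 11 legal moves and is not in check → neither.

neither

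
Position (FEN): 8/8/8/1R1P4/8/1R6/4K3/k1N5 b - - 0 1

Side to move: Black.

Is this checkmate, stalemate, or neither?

stalemate

Black to move; black king on a1.
In check: no.
King squares — b1: attacked by Rb3; a2: attacked by Nc1; b2: attacked by Rb3.
Legal moves for Black: none.
Not in check and no legal moves → stalemate.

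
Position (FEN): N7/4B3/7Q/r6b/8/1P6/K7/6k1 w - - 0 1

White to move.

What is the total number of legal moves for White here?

White to move; king on a2.
In check: yes, from the black rook on a5.
Legal moves: Kb2, Kb1, Ba3.
Count: 3.

3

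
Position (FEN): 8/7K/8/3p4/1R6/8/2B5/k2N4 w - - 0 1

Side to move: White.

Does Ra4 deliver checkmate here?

After Ra4: black king on a1; in check: yes, from the white rook on a4.
King squares — b1: attacked by Bc2; a2: attacked by Ra4; b2: attacked by Nd1.
Black has no legal moves → checkmate.

yes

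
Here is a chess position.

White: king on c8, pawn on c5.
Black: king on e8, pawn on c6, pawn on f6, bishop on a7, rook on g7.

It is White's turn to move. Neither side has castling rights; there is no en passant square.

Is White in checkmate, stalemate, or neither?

stalemate

White to move; white king on c8.
In check: no.
King squares — b7: attacked by Rg7; c7: attacked by Rg7; d7: attacked by Rg7; b8: attacked by Ba7; d8: attacked by Ke8.
Legal moves for White: none.
Not in check and no legal moves → stalemate.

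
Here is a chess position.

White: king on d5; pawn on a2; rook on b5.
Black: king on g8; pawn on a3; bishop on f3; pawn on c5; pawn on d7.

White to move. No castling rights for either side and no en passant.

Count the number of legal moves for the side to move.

4

White to move; king on d5.
In check: yes, from the black bishop on f3.
Legal moves: Kd6, Ke5, Kxc5, Kc4.
Count: 4.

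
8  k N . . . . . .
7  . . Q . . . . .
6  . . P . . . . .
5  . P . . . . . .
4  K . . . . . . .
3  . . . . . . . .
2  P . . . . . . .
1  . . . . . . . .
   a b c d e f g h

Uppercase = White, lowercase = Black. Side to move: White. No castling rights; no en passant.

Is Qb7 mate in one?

yes

After Qb7: black king on a8; in check: yes, from the white queen on b7.
King squares — a7: attacked by Qb7; b7: attacked by Pc6; b8: attacked by Qb7.
Black has no legal moves → checkmate.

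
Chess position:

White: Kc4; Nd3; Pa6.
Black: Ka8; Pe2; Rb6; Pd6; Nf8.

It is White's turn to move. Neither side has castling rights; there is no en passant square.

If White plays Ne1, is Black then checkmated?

no

After Ne1: black king on a8; in check: no.
Black is not in check, so this cannot be checkmate.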